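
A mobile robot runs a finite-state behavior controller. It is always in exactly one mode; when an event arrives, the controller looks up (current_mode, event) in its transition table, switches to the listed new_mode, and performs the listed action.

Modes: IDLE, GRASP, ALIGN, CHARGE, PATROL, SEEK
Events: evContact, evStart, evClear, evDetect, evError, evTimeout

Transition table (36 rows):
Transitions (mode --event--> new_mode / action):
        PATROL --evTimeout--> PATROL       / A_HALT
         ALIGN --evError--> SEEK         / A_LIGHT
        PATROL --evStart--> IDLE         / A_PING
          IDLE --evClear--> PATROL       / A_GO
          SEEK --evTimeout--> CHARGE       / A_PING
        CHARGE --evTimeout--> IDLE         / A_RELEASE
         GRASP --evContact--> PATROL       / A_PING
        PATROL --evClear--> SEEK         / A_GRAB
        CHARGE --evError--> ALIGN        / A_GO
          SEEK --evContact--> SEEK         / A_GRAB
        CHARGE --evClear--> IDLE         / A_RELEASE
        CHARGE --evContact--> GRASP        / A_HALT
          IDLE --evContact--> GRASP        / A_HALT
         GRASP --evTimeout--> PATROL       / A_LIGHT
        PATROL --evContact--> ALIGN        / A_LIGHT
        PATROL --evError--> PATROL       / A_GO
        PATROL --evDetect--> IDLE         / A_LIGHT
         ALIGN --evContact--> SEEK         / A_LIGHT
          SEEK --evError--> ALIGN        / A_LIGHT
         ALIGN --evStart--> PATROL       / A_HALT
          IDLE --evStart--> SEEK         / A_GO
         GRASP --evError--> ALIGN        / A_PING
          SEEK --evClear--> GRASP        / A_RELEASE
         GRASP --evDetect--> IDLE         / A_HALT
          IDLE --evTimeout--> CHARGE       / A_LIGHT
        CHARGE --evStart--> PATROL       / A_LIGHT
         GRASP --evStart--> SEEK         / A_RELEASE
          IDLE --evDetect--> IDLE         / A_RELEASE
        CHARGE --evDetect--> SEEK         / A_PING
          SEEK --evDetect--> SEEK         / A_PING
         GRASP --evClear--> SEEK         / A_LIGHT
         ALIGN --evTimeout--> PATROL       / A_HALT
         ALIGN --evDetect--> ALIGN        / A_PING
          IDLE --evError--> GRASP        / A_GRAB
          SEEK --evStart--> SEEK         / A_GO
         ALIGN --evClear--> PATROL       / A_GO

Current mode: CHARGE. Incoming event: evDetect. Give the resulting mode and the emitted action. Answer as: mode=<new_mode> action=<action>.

current mode = CHARGE; filter table to that mode:
  (CHARGE, evTimeout) → (IDLE, A_RELEASE)
  (CHARGE, evError) → (ALIGN, A_GO)
  (CHARGE, evClear) → (IDLE, A_RELEASE)
  (CHARGE, evContact) → (GRASP, A_HALT)
  (CHARGE, evStart) → (PATROL, A_LIGHT)
  (CHARGE, evDetect) → (SEEK, A_PING)  ← event matches
event = evDetect selects (SEEK, A_PING)

mode=SEEK action=A_PING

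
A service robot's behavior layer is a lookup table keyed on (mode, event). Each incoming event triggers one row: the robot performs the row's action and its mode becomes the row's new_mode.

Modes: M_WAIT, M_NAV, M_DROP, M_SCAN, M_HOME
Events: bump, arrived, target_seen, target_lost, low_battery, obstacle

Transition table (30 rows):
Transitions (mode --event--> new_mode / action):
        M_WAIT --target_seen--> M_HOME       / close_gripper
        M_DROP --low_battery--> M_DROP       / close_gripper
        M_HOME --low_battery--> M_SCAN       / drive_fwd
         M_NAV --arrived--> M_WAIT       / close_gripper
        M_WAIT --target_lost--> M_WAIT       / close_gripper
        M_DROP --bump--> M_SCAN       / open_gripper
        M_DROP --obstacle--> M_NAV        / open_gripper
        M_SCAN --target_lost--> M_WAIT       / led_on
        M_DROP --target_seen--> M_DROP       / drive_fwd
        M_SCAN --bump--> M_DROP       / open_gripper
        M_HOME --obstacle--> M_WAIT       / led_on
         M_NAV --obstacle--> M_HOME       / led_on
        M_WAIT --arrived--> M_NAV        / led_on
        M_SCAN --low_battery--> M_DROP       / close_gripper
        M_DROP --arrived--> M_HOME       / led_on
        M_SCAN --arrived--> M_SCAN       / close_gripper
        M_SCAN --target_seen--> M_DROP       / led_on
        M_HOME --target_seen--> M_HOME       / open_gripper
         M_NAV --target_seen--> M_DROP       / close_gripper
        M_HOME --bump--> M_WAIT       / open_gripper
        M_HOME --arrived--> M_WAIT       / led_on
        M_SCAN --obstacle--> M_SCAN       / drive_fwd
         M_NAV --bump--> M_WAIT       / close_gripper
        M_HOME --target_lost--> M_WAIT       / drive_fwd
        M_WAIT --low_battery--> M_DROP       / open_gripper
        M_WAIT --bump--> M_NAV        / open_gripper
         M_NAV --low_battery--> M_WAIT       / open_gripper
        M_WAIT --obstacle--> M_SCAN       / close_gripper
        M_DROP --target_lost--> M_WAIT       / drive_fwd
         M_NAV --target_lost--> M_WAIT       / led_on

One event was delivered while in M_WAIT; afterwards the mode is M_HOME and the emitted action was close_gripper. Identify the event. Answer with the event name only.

target_seen

try bump: (M_WAIT, bump) → (M_NAV, open_gripper)
try arrived: (M_WAIT, arrived) → (M_NAV, led_on)
try target_seen: (M_WAIT, target_seen) → (M_HOME, close_gripper)  ← matches
try target_lost: (M_WAIT, target_lost) → (M_WAIT, close_gripper)
try low_battery: (M_WAIT, low_battery) → (M_DROP, open_gripper)
try obstacle: (M_WAIT, obstacle) → (M_SCAN, close_gripper)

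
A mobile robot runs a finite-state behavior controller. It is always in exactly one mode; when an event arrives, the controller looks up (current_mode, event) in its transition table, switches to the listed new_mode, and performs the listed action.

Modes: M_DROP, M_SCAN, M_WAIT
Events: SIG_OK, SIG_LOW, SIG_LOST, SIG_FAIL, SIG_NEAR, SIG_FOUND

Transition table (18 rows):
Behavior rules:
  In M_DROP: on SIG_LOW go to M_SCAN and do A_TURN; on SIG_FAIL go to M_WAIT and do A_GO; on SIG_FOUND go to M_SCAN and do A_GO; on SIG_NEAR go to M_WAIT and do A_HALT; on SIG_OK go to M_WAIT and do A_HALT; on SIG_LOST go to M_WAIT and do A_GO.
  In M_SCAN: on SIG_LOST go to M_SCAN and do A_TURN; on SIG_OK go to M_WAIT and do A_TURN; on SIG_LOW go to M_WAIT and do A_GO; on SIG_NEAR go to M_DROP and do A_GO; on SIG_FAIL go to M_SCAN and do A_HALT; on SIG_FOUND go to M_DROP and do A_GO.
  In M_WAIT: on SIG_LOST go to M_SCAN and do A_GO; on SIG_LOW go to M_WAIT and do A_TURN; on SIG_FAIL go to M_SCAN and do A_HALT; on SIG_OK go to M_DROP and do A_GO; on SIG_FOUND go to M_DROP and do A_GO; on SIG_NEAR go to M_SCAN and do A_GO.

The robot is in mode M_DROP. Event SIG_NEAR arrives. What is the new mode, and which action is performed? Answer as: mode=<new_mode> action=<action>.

current mode = M_DROP; filter table to that mode:
  (M_DROP, SIG_LOW) → (M_SCAN, A_TURN)
  (M_DROP, SIG_FAIL) → (M_WAIT, A_GO)
  (M_DROP, SIG_FOUND) → (M_SCAN, A_GO)
  (M_DROP, SIG_NEAR) → (M_WAIT, A_HALT)  ← event matches
  (M_DROP, SIG_OK) → (M_WAIT, A_HALT)
  (M_DROP, SIG_LOST) → (M_WAIT, A_GO)
event = SIG_NEAR selects (M_WAIT, A_HALT)

mode=M_WAIT action=A_HALT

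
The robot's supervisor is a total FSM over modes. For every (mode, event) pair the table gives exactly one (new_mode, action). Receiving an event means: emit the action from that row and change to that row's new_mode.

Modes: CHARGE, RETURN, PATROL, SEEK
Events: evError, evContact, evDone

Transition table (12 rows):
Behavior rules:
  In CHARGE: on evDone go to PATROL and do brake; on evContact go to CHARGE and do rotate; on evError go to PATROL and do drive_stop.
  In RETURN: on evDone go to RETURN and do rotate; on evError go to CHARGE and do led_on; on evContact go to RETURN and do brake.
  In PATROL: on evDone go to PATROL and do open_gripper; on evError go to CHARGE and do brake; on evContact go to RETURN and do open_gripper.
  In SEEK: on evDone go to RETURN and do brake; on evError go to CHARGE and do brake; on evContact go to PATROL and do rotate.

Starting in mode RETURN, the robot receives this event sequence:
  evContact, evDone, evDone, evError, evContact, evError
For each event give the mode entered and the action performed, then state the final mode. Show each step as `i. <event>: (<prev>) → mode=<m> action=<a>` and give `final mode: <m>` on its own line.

final mode: PATROL

1. evContact: (RETURN) → mode=RETURN action=brake
2. evDone: (RETURN) → mode=RETURN action=rotate
3. evDone: (RETURN) → mode=RETURN action=rotate
4. evError: (RETURN) → mode=CHARGE action=led_on
5. evContact: (CHARGE) → mode=CHARGE action=rotate
6. evError: (CHARGE) → mode=PATROL action=drive_stop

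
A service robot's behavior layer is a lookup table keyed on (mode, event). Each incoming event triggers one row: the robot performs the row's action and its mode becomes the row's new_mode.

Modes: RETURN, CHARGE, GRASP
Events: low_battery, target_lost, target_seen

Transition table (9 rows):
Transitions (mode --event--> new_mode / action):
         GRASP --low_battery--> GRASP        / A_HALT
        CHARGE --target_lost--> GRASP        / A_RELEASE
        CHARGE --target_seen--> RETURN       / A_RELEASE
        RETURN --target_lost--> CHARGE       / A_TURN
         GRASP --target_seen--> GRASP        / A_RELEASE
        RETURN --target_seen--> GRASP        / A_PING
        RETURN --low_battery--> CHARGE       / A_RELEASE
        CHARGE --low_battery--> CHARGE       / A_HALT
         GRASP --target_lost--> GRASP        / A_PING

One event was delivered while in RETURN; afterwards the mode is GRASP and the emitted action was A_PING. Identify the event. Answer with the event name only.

target_seen

try low_battery: (RETURN, low_battery) → (CHARGE, A_RELEASE)
try target_lost: (RETURN, target_lost) → (CHARGE, A_TURN)
try target_seen: (RETURN, target_seen) → (GRASP, A_PING)  ← matches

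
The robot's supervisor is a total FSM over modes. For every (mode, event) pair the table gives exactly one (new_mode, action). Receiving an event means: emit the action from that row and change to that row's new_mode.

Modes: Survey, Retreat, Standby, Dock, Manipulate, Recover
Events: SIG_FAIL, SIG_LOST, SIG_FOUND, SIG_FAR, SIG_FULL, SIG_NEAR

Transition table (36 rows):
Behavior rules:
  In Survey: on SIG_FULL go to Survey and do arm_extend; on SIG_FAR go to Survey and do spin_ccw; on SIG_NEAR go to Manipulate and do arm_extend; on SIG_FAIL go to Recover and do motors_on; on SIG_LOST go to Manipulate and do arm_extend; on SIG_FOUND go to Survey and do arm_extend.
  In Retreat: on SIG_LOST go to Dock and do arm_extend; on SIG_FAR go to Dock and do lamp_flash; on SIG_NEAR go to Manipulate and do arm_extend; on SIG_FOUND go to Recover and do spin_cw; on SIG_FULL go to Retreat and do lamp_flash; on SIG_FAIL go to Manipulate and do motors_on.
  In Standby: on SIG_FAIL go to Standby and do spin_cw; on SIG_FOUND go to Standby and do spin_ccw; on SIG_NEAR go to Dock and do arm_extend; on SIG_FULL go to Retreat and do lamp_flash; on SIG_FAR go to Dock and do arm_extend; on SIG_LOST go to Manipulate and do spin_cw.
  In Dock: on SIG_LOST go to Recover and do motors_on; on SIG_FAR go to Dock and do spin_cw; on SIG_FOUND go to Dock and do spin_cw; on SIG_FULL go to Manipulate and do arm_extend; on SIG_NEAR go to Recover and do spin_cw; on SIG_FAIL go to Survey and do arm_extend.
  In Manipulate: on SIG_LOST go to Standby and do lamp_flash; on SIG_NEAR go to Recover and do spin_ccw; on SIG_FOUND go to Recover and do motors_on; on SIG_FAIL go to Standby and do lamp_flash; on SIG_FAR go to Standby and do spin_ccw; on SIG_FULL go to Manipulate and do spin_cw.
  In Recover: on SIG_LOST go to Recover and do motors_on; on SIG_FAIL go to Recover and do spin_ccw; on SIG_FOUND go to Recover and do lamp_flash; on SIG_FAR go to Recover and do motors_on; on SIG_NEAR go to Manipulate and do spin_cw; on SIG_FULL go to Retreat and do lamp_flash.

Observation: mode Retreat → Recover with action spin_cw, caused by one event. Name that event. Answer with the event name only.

SIG_FOUND

try SIG_FAIL: (Retreat, SIG_FAIL) → (Manipulate, motors_on)
try SIG_LOST: (Retreat, SIG_LOST) → (Dock, arm_extend)
try SIG_FOUND: (Retreat, SIG_FOUND) → (Recover, spin_cw)  ← matches
try SIG_FAR: (Retreat, SIG_FAR) → (Dock, lamp_flash)
try SIG_FULL: (Retreat, SIG_FULL) → (Retreat, lamp_flash)
try SIG_NEAR: (Retreat, SIG_NEAR) → (Manipulate, arm_extend)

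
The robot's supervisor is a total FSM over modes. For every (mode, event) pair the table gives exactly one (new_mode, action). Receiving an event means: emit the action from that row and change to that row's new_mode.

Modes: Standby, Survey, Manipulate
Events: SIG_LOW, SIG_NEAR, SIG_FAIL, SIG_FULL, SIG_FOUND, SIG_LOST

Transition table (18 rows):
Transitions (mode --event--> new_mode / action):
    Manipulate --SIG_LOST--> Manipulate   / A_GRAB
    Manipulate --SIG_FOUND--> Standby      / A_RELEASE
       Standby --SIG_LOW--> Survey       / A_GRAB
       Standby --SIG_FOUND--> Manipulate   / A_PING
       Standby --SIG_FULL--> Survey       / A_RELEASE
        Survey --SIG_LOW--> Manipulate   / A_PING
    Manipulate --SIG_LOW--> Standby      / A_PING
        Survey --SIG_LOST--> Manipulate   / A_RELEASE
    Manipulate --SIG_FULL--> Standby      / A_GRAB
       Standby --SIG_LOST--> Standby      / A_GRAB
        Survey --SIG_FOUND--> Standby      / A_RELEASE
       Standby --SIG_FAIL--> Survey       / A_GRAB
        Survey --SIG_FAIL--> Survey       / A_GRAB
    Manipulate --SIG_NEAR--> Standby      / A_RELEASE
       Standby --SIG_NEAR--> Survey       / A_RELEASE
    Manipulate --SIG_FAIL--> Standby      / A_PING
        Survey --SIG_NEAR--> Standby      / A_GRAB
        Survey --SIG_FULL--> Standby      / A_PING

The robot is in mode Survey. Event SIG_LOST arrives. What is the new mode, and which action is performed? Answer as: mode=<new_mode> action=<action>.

mode=Manipulate action=A_RELEASE

current mode = Survey; filter table to that mode:
  (Survey, SIG_LOW) → (Manipulate, A_PING)
  (Survey, SIG_LOST) → (Manipulate, A_RELEASE)  ← event matches
  (Survey, SIG_FOUND) → (Standby, A_RELEASE)
  (Survey, SIG_FAIL) → (Survey, A_GRAB)
  (Survey, SIG_NEAR) → (Standby, A_GRAB)
  (Survey, SIG_FULL) → (Standby, A_PING)
event = SIG_LOST selects (Manipulate, A_RELEASE)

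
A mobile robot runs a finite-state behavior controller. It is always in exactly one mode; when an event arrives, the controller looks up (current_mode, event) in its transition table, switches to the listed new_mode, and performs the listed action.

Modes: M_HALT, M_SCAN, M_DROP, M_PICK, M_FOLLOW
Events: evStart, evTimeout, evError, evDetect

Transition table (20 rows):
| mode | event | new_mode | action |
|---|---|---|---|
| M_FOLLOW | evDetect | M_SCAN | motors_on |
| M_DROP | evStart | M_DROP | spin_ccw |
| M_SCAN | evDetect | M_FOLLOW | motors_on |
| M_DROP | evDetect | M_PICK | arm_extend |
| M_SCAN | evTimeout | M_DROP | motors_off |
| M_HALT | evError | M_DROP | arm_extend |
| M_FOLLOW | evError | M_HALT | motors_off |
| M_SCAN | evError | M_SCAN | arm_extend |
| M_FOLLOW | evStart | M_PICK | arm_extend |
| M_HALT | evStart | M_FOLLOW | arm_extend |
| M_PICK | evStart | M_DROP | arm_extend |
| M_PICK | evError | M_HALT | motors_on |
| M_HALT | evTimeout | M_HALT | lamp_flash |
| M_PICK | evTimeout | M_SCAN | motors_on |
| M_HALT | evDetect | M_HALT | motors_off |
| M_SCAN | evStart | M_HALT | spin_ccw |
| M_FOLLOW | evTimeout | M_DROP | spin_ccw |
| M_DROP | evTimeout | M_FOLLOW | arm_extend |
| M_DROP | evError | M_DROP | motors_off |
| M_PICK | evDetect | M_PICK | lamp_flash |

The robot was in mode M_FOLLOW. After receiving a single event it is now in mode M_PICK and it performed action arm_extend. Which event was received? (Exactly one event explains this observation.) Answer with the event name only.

try evStart: (M_FOLLOW, evStart) → (M_PICK, arm_extend)  ← matches
try evTimeout: (M_FOLLOW, evTimeout) → (M_DROP, spin_ccw)
try evError: (M_FOLLOW, evError) → (M_HALT, motors_off)
try evDetect: (M_FOLLOW, evDetect) → (M_SCAN, motors_on)

evStart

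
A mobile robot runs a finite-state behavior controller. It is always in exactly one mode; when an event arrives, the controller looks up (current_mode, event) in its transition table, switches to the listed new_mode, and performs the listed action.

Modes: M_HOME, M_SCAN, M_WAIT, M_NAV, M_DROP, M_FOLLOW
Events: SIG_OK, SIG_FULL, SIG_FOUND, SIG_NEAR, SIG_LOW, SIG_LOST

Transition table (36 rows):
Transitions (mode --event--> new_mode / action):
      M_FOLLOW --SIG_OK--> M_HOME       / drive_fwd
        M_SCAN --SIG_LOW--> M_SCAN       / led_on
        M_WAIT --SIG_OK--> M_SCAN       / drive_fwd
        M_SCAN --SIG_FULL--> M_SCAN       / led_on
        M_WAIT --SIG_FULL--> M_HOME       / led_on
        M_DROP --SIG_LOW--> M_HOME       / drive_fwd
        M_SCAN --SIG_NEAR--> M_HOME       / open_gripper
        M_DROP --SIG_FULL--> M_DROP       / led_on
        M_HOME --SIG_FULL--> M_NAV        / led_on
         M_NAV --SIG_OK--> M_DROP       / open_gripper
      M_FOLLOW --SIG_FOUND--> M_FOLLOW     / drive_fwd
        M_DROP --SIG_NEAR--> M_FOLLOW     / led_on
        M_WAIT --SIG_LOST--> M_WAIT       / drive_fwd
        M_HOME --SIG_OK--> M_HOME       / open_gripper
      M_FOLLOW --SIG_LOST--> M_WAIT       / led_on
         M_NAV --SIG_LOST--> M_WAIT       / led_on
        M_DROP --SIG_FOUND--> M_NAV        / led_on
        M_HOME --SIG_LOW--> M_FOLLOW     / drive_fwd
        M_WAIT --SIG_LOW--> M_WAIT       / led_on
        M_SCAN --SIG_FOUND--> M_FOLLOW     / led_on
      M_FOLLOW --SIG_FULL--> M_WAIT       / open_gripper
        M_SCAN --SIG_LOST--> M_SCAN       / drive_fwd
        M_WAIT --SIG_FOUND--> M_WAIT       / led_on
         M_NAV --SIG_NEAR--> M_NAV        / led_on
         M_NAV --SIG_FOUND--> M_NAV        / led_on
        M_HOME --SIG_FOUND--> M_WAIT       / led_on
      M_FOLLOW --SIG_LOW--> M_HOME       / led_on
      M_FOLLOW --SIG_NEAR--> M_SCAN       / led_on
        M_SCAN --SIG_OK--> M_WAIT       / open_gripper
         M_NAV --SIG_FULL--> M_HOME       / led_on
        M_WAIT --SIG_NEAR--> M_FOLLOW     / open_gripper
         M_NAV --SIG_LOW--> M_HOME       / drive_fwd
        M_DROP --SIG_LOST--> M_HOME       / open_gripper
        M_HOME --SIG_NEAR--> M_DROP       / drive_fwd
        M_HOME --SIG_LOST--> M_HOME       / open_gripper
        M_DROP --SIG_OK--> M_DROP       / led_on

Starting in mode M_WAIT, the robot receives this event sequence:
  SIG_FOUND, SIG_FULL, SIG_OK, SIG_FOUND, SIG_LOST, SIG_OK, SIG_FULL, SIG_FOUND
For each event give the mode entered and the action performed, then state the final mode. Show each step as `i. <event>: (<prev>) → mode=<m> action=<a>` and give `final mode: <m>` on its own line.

final mode: M_FOLLOW

1. SIG_FOUND: (M_WAIT) → mode=M_WAIT action=led_on
2. SIG_FULL: (M_WAIT) → mode=M_HOME action=led_on
3. SIG_OK: (M_HOME) → mode=M_HOME action=open_gripper
4. SIG_FOUND: (M_HOME) → mode=M_WAIT action=led_on
5. SIG_LOST: (M_WAIT) → mode=M_WAIT action=drive_fwd
6. SIG_OK: (M_WAIT) → mode=M_SCAN action=drive_fwd
7. SIG_FULL: (M_SCAN) → mode=M_SCAN action=led_on
8. SIG_FOUND: (M_SCAN) → mode=M_FOLLOW action=led_on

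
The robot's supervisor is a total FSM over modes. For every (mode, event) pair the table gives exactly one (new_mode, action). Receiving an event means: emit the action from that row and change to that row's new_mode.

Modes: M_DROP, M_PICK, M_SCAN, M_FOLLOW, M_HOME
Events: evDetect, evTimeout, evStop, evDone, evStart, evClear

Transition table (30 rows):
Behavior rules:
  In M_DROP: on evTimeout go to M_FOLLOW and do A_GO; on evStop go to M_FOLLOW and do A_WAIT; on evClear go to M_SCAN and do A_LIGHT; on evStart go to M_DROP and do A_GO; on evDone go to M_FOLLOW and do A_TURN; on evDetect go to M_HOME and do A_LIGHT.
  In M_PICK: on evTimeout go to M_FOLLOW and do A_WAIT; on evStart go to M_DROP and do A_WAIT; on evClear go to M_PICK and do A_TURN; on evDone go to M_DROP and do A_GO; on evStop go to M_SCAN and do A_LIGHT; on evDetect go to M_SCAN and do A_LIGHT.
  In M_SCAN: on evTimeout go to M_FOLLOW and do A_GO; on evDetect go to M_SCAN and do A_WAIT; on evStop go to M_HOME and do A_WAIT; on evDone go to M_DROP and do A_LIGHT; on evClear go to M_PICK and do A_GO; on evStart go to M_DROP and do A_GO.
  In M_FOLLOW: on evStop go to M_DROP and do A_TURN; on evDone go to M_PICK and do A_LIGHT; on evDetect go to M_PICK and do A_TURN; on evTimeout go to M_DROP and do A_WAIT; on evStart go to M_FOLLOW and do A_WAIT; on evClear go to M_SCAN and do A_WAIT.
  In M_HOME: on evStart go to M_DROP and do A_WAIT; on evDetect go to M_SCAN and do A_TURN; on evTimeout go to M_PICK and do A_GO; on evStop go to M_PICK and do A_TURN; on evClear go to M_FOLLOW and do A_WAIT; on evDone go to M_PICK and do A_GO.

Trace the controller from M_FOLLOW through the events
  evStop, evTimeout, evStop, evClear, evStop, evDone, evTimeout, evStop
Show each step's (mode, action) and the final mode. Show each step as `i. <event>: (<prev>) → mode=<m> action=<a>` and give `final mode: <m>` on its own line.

1. evStop: (M_FOLLOW) → mode=M_DROP action=A_TURN
2. evTimeout: (M_DROP) → mode=M_FOLLOW action=A_GO
3. evStop: (M_FOLLOW) → mode=M_DROP action=A_TURN
4. evClear: (M_DROP) → mode=M_SCAN action=A_LIGHT
5. evStop: (M_SCAN) → mode=M_HOME action=A_WAIT
6. evDone: (M_HOME) → mode=M_PICK action=A_GO
7. evTimeout: (M_PICK) → mode=M_FOLLOW action=A_WAIT
8. evStop: (M_FOLLOW) → mode=M_DROP action=A_TURN

final mode: M_DROP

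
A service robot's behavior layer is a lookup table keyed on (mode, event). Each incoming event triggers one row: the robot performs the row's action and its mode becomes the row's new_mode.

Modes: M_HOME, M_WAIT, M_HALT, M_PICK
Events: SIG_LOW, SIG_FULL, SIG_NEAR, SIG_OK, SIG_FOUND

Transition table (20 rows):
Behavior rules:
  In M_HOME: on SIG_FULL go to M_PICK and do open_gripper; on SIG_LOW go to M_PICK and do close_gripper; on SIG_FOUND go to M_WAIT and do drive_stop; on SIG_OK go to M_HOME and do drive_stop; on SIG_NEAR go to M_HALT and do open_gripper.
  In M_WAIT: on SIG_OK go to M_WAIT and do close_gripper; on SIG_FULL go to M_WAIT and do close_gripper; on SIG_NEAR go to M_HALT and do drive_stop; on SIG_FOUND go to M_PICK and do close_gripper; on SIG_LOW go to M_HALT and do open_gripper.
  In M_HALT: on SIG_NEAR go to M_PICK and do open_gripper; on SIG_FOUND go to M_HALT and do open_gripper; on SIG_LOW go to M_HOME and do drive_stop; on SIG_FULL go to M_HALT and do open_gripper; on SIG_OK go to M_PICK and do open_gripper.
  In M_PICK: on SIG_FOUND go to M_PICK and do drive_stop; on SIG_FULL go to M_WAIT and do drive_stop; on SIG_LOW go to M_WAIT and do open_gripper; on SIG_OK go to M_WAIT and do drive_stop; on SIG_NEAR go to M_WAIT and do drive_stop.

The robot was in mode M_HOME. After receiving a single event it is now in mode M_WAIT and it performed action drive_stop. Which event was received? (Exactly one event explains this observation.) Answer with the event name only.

SIG_FOUND

try SIG_LOW: (M_HOME, SIG_LOW) → (M_PICK, close_gripper)
try SIG_FULL: (M_HOME, SIG_FULL) → (M_PICK, open_gripper)
try SIG_NEAR: (M_HOME, SIG_NEAR) → (M_HALT, open_gripper)
try SIG_OK: (M_HOME, SIG_OK) → (M_HOME, drive_stop)
try SIG_FOUND: (M_HOME, SIG_FOUND) → (M_WAIT, drive_stop)  ← matches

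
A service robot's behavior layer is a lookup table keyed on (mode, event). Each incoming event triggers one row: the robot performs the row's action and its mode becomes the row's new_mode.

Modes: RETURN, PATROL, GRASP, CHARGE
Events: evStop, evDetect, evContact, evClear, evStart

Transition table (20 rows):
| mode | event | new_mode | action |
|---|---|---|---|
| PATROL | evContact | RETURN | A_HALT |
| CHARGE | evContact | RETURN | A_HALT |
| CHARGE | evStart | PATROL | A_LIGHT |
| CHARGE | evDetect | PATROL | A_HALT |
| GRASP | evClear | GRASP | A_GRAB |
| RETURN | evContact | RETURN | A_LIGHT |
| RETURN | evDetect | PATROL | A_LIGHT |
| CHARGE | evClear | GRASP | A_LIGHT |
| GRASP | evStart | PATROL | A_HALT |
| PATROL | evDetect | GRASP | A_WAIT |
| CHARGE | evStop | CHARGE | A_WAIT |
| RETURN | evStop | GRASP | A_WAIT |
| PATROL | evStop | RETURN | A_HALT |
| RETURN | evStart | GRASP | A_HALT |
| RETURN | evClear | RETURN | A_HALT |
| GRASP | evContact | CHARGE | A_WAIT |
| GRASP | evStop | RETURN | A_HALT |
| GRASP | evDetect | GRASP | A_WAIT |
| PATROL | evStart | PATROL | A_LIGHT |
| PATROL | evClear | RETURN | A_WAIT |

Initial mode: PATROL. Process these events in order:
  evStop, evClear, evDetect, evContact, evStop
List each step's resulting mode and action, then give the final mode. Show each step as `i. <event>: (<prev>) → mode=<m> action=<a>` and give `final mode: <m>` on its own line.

final mode: GRASP

1. evStop: (PATROL) → mode=RETURN action=A_HALT
2. evClear: (RETURN) → mode=RETURN action=A_HALT
3. evDetect: (RETURN) → mode=PATROL action=A_LIGHT
4. evContact: (PATROL) → mode=RETURN action=A_HALT
5. evStop: (RETURN) → mode=GRASP action=A_WAIT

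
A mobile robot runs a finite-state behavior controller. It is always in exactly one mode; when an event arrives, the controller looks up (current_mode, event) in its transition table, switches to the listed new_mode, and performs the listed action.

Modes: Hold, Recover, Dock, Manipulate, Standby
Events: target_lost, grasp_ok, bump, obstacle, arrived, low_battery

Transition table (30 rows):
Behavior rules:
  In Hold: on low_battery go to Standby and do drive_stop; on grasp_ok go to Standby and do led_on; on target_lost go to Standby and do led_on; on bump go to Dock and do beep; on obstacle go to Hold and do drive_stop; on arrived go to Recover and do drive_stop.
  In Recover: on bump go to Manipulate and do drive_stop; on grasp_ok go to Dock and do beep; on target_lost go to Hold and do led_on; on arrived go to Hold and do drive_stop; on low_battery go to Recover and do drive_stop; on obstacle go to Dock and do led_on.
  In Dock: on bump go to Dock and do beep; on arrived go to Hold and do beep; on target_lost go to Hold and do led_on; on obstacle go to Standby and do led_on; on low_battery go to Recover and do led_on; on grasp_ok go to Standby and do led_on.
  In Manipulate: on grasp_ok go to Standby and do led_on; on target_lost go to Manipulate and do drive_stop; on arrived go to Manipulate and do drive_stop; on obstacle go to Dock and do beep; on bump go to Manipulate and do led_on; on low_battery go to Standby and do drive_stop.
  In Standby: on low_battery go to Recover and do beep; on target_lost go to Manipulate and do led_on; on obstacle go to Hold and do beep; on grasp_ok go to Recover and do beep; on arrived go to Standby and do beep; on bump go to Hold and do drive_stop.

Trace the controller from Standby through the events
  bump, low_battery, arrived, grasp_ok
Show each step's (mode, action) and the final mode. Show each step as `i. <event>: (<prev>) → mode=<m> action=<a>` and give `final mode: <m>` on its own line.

final mode: Recover

1. bump: (Standby) → mode=Hold action=drive_stop
2. low_battery: (Hold) → mode=Standby action=drive_stop
3. arrived: (Standby) → mode=Standby action=beep
4. grasp_ok: (Standby) → mode=Recover action=beep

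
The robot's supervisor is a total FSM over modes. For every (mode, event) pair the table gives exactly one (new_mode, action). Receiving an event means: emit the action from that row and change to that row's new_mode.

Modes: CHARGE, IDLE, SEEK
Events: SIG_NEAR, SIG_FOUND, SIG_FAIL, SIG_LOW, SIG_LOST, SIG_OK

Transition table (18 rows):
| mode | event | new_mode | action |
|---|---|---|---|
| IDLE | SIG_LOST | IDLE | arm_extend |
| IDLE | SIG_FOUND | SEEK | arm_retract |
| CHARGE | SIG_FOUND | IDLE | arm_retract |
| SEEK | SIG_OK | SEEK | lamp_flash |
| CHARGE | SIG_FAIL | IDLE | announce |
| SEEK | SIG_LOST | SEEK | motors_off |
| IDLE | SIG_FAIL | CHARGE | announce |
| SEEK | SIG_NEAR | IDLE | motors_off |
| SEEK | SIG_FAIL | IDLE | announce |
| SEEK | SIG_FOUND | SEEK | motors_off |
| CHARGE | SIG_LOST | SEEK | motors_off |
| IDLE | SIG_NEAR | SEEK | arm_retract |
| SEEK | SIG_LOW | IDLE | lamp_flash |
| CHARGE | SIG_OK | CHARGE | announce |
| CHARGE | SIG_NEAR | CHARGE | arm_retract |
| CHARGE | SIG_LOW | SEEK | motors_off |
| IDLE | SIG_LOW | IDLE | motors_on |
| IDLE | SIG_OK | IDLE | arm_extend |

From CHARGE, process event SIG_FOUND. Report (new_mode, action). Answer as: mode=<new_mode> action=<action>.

mode=IDLE action=arm_retract

current mode = CHARGE; filter table to that mode:
  (CHARGE, SIG_FOUND) → (IDLE, arm_retract)  ← event matches
  (CHARGE, SIG_FAIL) → (IDLE, announce)
  (CHARGE, SIG_LOST) → (SEEK, motors_off)
  (CHARGE, SIG_OK) → (CHARGE, announce)
  (CHARGE, SIG_NEAR) → (CHARGE, arm_retract)
  (CHARGE, SIG_LOW) → (SEEK, motors_off)
event = SIG_FOUND selects (IDLE, arm_retract)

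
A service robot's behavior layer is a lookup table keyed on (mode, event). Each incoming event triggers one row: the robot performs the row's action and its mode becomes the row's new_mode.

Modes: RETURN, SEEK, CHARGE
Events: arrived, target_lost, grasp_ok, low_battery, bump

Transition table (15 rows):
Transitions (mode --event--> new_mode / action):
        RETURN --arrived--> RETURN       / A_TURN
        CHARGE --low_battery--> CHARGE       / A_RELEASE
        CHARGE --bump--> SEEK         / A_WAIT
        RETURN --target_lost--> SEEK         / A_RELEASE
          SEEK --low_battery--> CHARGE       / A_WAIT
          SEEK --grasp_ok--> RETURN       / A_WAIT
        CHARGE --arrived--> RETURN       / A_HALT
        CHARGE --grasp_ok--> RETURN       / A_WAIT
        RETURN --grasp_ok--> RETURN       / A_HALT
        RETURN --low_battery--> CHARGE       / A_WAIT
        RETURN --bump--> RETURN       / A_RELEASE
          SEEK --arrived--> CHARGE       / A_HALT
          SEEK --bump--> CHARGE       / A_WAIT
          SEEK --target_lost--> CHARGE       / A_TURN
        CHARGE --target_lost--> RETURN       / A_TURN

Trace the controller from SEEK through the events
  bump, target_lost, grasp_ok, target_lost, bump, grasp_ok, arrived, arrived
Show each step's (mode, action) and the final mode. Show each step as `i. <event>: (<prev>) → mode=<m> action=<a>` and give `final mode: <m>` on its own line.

1. bump: (SEEK) → mode=CHARGE action=A_WAIT
2. target_lost: (CHARGE) → mode=RETURN action=A_TURN
3. grasp_ok: (RETURN) → mode=RETURN action=A_HALT
4. target_lost: (RETURN) → mode=SEEK action=A_RELEASE
5. bump: (SEEK) → mode=CHARGE action=A_WAIT
6. grasp_ok: (CHARGE) → mode=RETURN action=A_WAIT
7. arrived: (RETURN) → mode=RETURN action=A_TURN
8. arrived: (RETURN) → mode=RETURN action=A_TURN

final mode: RETURN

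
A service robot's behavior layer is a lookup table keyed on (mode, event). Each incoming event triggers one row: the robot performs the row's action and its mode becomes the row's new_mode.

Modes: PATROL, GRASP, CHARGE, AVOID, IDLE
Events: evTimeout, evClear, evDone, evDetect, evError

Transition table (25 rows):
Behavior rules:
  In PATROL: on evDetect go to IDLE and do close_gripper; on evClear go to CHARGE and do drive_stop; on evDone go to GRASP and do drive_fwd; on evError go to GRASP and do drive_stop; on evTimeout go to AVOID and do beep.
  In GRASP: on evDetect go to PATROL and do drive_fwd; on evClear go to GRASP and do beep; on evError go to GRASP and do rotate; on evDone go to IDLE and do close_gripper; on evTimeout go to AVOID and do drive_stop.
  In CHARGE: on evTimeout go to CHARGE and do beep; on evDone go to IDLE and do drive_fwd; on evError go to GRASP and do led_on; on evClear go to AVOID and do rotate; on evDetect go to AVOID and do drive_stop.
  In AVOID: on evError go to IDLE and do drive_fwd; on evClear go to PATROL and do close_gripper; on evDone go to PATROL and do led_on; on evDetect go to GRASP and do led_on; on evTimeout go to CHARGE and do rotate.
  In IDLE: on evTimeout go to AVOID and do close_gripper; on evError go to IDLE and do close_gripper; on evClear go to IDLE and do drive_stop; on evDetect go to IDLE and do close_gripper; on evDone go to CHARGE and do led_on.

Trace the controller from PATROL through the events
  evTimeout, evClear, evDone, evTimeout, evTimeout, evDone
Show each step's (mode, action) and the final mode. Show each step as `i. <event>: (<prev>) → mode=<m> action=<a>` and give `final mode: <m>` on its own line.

1. evTimeout: (PATROL) → mode=AVOID action=beep
2. evClear: (AVOID) → mode=PATROL action=close_gripper
3. evDone: (PATROL) → mode=GRASP action=drive_fwd
4. evTimeout: (GRASP) → mode=AVOID action=drive_stop
5. evTimeout: (AVOID) → mode=CHARGE action=rotate
6. evDone: (CHARGE) → mode=IDLE action=drive_fwd

final mode: IDLE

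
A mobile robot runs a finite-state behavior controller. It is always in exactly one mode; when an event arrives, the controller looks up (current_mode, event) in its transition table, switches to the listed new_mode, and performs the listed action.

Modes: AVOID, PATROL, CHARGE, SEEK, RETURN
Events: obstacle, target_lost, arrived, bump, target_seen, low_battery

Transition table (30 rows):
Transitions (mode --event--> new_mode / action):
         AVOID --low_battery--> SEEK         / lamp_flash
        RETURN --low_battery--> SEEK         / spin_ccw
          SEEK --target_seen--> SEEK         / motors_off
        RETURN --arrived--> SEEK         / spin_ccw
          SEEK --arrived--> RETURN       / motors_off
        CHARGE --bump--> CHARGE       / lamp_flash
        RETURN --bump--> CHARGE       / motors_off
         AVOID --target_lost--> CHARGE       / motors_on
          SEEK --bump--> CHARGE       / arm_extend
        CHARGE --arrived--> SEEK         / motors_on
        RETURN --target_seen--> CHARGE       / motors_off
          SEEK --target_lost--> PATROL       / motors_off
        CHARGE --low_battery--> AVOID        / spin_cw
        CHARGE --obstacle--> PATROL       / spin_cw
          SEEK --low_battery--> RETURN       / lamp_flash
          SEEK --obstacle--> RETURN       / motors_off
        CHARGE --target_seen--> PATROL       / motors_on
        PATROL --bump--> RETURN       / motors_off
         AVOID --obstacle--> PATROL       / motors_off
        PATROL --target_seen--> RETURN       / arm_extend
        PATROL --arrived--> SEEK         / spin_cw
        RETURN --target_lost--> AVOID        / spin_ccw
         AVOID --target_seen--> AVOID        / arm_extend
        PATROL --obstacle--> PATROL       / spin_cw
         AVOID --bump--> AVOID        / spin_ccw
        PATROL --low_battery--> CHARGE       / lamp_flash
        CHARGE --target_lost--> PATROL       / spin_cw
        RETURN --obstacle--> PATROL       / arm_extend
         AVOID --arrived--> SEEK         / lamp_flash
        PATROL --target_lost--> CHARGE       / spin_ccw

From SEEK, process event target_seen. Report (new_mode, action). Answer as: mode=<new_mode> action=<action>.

current mode = SEEK; filter table to that mode:
  (SEEK, target_seen) → (SEEK, motors_off)  ← event matches
  (SEEK, arrived) → (RETURN, motors_off)
  (SEEK, bump) → (CHARGE, arm_extend)
  (SEEK, target_lost) → (PATROL, motors_off)
  (SEEK, low_battery) → (RETURN, lamp_flash)
  (SEEK, obstacle) → (RETURN, motors_off)
event = target_seen selects (SEEK, motors_off)

mode=SEEK action=motors_off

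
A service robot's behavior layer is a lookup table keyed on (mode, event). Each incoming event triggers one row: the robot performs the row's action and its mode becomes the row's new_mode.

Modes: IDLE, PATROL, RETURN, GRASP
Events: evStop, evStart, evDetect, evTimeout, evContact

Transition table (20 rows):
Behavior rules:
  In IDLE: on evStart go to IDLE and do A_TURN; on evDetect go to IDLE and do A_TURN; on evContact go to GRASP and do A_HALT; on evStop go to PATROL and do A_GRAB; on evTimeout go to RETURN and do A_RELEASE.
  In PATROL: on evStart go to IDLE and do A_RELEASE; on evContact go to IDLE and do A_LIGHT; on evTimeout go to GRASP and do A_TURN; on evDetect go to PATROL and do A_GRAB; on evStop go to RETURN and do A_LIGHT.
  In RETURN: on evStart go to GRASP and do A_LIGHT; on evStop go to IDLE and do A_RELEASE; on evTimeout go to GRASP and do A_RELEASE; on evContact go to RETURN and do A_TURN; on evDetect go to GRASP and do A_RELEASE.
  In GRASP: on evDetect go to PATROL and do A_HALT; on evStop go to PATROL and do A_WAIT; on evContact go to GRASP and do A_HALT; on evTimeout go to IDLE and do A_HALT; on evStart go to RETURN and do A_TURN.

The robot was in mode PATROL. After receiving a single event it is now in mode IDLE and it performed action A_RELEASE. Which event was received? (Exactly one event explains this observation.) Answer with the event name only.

evStart

try evStop: (PATROL, evStop) → (RETURN, A_LIGHT)
try evStart: (PATROL, evStart) → (IDLE, A_RELEASE)  ← matches
try evDetect: (PATROL, evDetect) → (PATROL, A_GRAB)
try evTimeout: (PATROL, evTimeout) → (GRASP, A_TURN)
try evContact: (PATROL, evContact) → (IDLE, A_LIGHT)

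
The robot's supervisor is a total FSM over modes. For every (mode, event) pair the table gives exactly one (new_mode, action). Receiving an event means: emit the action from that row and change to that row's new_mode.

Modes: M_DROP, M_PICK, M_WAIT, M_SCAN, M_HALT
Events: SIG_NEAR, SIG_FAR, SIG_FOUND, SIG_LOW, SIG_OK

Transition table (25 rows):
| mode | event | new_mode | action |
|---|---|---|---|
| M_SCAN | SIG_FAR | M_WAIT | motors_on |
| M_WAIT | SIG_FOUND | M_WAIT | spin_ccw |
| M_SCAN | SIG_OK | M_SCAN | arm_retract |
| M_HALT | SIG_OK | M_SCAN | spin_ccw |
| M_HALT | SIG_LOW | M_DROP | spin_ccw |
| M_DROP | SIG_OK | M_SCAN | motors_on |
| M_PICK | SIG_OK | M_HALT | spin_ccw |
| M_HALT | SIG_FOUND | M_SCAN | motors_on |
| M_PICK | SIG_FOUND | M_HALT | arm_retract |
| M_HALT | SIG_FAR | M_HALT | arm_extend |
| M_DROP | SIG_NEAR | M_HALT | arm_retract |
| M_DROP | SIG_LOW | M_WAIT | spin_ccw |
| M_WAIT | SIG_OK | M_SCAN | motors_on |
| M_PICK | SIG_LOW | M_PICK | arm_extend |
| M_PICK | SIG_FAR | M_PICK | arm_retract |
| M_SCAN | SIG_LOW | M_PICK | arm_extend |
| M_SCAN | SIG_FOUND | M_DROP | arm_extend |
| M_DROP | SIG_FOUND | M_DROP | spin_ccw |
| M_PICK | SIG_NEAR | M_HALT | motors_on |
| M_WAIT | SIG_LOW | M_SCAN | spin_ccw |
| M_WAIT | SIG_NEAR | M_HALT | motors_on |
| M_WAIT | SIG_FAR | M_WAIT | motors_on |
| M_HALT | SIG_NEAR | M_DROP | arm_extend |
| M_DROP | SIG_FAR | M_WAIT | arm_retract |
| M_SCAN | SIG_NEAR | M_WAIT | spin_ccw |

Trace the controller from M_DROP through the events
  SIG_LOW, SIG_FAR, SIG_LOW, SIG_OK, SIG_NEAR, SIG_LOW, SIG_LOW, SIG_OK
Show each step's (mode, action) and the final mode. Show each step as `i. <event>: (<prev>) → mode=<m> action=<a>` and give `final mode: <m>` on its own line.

1. SIG_LOW: (M_DROP) → mode=M_WAIT action=spin_ccw
2. SIG_FAR: (M_WAIT) → mode=M_WAIT action=motors_on
3. SIG_LOW: (M_WAIT) → mode=M_SCAN action=spin_ccw
4. SIG_OK: (M_SCAN) → mode=M_SCAN action=arm_retract
5. SIG_NEAR: (M_SCAN) → mode=M_WAIT action=spin_ccw
6. SIG_LOW: (M_WAIT) → mode=M_SCAN action=spin_ccw
7. SIG_LOW: (M_SCAN) → mode=M_PICK action=arm_extend
8. SIG_OK: (M_PICK) → mode=M_HALT action=spin_ccw

final mode: M_HALT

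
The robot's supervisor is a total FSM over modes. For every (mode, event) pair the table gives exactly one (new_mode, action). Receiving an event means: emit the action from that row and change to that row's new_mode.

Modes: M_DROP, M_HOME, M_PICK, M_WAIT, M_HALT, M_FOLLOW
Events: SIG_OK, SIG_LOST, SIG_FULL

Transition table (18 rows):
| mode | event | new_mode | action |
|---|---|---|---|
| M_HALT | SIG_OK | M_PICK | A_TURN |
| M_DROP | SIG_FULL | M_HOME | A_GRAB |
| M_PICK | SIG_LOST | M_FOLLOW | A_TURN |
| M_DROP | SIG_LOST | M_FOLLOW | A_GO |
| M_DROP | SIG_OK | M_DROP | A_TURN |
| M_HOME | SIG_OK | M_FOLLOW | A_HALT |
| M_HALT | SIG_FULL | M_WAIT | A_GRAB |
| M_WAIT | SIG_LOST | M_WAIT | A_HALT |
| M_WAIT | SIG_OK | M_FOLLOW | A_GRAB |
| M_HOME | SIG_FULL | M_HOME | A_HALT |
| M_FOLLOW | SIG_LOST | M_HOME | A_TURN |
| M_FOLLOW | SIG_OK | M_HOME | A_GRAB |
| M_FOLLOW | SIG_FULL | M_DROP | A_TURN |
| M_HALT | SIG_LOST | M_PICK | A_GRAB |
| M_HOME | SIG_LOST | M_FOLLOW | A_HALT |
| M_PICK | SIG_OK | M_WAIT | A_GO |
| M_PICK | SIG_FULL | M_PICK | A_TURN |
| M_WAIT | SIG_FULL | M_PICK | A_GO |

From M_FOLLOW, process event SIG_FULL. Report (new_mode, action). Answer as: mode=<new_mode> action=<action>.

current mode = M_FOLLOW; filter table to that mode:
  (M_FOLLOW, SIG_LOST) → (M_HOME, A_TURN)
  (M_FOLLOW, SIG_OK) → (M_HOME, A_GRAB)
  (M_FOLLOW, SIG_FULL) → (M_DROP, A_TURN)  ← event matches
event = SIG_FULL selects (M_DROP, A_TURN)

mode=M_DROP action=A_TURN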